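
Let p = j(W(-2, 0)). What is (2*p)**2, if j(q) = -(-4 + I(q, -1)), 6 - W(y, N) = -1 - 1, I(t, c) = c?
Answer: 100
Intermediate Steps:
W(y, N) = 8 (W(y, N) = 6 - (-1 - 1) = 6 - 1*(-2) = 6 + 2 = 8)
j(q) = 5 (j(q) = -(-4 - 1) = -1*(-5) = 5)
p = 5
(2*p)**2 = (2*5)**2 = 10**2 = 100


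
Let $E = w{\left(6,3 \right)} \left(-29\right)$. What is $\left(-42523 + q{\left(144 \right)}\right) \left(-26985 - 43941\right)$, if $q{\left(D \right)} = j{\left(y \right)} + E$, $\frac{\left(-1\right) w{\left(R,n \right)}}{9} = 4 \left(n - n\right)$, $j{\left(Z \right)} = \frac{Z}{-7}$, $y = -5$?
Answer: $\frac{21111549456}{7} \approx 3.0159 \cdot 10^{9}$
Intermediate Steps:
$j{\left(Z \right)} = - \frac{Z}{7}$ ($j{\left(Z \right)} = Z \left(- \frac{1}{7}\right) = - \frac{Z}{7}$)
$w{\left(R,n \right)} = 0$ ($w{\left(R,n \right)} = - 9 \cdot 4 \left(n - n\right) = - 9 \cdot 4 \cdot 0 = \left(-9\right) 0 = 0$)
$E = 0$ ($E = 0 \left(-29\right) = 0$)
$q{\left(D \right)} = \frac{5}{7}$ ($q{\left(D \right)} = \left(- \frac{1}{7}\right) \left(-5\right) + 0 = \frac{5}{7} + 0 = \frac{5}{7}$)
$\left(-42523 + q{\left(144 \right)}\right) \left(-26985 - 43941\right) = \left(-42523 + \frac{5}{7}\right) \left(-26985 - 43941\right) = \left(- \frac{297656}{7}\right) \left(-70926\right) = \frac{21111549456}{7}$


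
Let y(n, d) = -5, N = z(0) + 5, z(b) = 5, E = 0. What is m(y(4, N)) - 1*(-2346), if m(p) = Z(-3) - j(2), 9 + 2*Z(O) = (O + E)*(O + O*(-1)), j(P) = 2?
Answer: 4679/2 ≈ 2339.5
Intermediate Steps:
N = 10 (N = 5 + 5 = 10)
Z(O) = -9/2 (Z(O) = -9/2 + ((O + 0)*(O + O*(-1)))/2 = -9/2 + (O*(O - O))/2 = -9/2 + (O*0)/2 = -9/2 + (½)*0 = -9/2 + 0 = -9/2)
m(p) = -13/2 (m(p) = -9/2 - 1*2 = -9/2 - 2 = -13/2)
m(y(4, N)) - 1*(-2346) = -13/2 - 1*(-2346) = -13/2 + 2346 = 4679/2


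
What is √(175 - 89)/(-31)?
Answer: -√86/31 ≈ -0.29915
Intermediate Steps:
√(175 - 89)/(-31) = √86*(-1/31) = -√86/31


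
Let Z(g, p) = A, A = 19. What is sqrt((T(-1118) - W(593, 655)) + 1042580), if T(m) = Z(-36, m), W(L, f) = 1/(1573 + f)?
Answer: sqrt(1293861188047)/1114 ≈ 1021.1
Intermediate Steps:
Z(g, p) = 19
T(m) = 19
sqrt((T(-1118) - W(593, 655)) + 1042580) = sqrt((19 - 1/(1573 + 655)) + 1042580) = sqrt((19 - 1/2228) + 1042580) = sqrt(42331/2228 + 1042580) = sqrt(2322910571/2228) = sqrt(1293861188047)/1114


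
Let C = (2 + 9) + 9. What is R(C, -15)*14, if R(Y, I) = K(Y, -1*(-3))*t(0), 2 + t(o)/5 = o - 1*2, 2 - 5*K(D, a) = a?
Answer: 56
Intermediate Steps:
K(D, a) = ⅖ - a/5
t(o) = -20 + 5*o (t(o) = -10 + 5*(o - 1*2) = -10 + 5*(o - 2) = -10 + 5*(-2 + o) = -10 + (-10 + 5*o) = -20 + 5*o)
C = 20 (C = 11 + 9 = 20)
R(Y, I) = 4 (R(Y, I) = (⅖ - (-1)*(-3)/5)*(-20 + 5*0) = (⅖ - ⅕*3)*(-20 + 0) = (⅖ - ⅗)*(-20) = -⅕*(-20) = 4)
R(C, -15)*14 = 4*14 = 56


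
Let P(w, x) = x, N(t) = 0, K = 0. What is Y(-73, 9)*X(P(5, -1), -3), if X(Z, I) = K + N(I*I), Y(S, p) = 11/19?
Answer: 0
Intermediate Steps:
Y(S, p) = 11/19 (Y(S, p) = 11*(1/19) = 11/19)
X(Z, I) = 0 (X(Z, I) = 0 + 0 = 0)
Y(-73, 9)*X(P(5, -1), -3) = (11/19)*0 = 0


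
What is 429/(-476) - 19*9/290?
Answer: -102903/69020 ≈ -1.4909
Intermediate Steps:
429/(-476) - 19*9/290 = 429*(-1/476) - 171*1/290 = -429/476 - 171/290 = -102903/69020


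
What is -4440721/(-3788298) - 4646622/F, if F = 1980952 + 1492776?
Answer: -544232987867/3289879208736 ≈ -0.16543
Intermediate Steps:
F = 3473728
-4440721/(-3788298) - 4646622/F = -4440721/(-3788298) - 4646622/3473728 = -4440721*(-1/3788298) - 4646622*1/3473728 = 4440721/3788298 - 2323311/1736864 = -544232987867/3289879208736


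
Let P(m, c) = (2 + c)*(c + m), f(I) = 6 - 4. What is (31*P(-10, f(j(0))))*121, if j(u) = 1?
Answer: -120032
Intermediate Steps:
f(I) = 2
(31*P(-10, f(j(0))))*121 = (31*(2² + 2*2 + 2*(-10) + 2*(-10)))*121 = (31*(4 + 4 - 20 - 20))*121 = (31*(-32))*121 = -992*121 = -120032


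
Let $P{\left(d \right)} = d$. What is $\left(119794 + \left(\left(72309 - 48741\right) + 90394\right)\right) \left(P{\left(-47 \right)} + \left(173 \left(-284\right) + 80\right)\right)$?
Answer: $-11477185844$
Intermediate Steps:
$\left(119794 + \left(\left(72309 - 48741\right) + 90394\right)\right) \left(P{\left(-47 \right)} + \left(173 \left(-284\right) + 80\right)\right) = \left(119794 + \left(\left(72309 - 48741\right) + 90394\right)\right) \left(-47 + \left(173 \left(-284\right) + 80\right)\right) = \left(119794 + \left(23568 + 90394\right)\right) \left(-47 + \left(-49132 + 80\right)\right) = \left(119794 + 113962\right) \left(-47 - 49052\right) = 233756 \left(-49099\right) = -11477185844$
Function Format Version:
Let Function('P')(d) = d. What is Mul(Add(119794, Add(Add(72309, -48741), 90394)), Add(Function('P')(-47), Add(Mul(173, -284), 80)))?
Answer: -11477185844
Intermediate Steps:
Mul(Add(119794, Add(Add(72309, -48741), 90394)), Add(Function('P')(-47), Add(Mul(173, -284), 80))) = Mul(Add(119794, Add(Add(72309, -48741), 90394)), Add(-47, Add(Mul(173, -284), 80))) = Mul(Add(119794, Add(23568, 90394)), Add(-47, Add(-49132, 80))) = Mul(Add(119794, 113962), Add(-47, -49052)) = Mul(233756, -49099) = -11477185844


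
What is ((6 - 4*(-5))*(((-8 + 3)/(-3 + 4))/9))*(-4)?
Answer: 520/9 ≈ 57.778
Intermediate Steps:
((6 - 4*(-5))*(((-8 + 3)/(-3 + 4))/9))*(-4) = ((6 + 20)*(-5/1*(⅑)))*(-4) = (26*(-5*1*(⅑)))*(-4) = (26*(-5*⅑))*(-4) = (26*(-5/9))*(-4) = -130/9*(-4) = 520/9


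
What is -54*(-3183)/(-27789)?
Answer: -57294/9263 ≈ -6.1853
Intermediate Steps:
-54*(-3183)/(-27789) = 171882*(-1/27789) = -57294/9263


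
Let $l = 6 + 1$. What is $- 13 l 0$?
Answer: $0$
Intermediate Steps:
$l = 7$
$- 13 l 0 = \left(-13\right) 7 \cdot 0 = \left(-91\right) 0 = 0$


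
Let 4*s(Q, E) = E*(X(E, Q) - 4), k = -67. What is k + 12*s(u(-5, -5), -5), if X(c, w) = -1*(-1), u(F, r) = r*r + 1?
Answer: -22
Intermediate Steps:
u(F, r) = 1 + r**2 (u(F, r) = r**2 + 1 = 1 + r**2)
X(c, w) = 1
s(Q, E) = -3*E/4 (s(Q, E) = (E*(1 - 4))/4 = (E*(-3))/4 = (-3*E)/4 = -3*E/4)
k + 12*s(u(-5, -5), -5) = -67 + 12*(-3/4*(-5)) = -67 + 12*(15/4) = -67 + 45 = -22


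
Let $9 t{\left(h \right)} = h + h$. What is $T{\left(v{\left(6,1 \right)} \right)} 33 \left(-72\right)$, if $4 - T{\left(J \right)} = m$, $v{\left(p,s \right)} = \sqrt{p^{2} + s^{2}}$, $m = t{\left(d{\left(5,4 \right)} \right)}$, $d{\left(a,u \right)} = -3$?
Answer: $-11088$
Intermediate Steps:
$t{\left(h \right)} = \frac{2 h}{9}$ ($t{\left(h \right)} = \frac{h + h}{9} = \frac{2 h}{9}$)
$m = - \frac{2}{3}$ ($m = \frac{2}{9} \left(-3\right) = - \frac{2}{3} \approx -0.66667$)
$T{\left(J \right)} = \frac{14}{3}$ ($T{\left(J \right)} = 4 - - \frac{2}{3} = 4 + \frac{2}{3} = \frac{14}{3}$)
$T{\left(v{\left(6,1 \right)} \right)} 33 \left(-72\right) = \frac{14}{3} \cdot 33 \left(-72\right) = 154 \left(-72\right) = -11088$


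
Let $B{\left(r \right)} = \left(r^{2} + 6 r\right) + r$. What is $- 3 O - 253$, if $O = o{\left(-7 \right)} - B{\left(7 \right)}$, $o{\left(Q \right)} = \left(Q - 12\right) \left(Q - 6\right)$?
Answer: $-700$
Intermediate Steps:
$o{\left(Q \right)} = \left(-12 + Q\right) \left(-6 + Q\right)$
$B{\left(r \right)} = r^{2} + 7 r$
$O = 149$ ($O = \left(72 + \left(-7\right)^{2} - -126\right) - 7 \left(7 + 7\right) = \left(72 + 49 + 126\right) - 7 \cdot 14 = 247 - 98 = 149$)
$- 3 O - 253 = \left(-3\right) 149 - 253 = -447 - 253 = -700$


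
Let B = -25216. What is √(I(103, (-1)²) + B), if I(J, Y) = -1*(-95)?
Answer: I*√25121 ≈ 158.5*I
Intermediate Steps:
I(J, Y) = 95
√(I(103, (-1)²) + B) = √(95 - 25216) = √(-25121) = I*√25121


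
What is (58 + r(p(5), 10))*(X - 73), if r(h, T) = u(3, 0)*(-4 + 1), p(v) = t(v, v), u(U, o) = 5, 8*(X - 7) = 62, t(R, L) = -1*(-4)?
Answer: -10019/4 ≈ -2504.8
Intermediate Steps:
t(R, L) = 4
X = 59/4 (X = 7 + (1/8)*62 = 7 + 31/4 = 59/4 ≈ 14.750)
p(v) = 4
r(h, T) = -15 (r(h, T) = 5*(-4 + 1) = 5*(-3) = -15)
(58 + r(p(5), 10))*(X - 73) = (58 - 15)*(59/4 - 73) = 43*(-233/4) = -10019/4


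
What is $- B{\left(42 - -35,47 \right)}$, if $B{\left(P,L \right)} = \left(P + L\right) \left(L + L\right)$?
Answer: $-11656$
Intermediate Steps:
$B{\left(P,L \right)} = 2 L \left(L + P\right)$ ($B{\left(P,L \right)} = \left(L + P\right) 2 L = 2 L \left(L + P\right)$)
$- B{\left(42 - -35,47 \right)} = - 2 \cdot 47 \left(47 + \left(42 - -35\right)\right) = - 2 \cdot 47 \left(47 + \left(42 + 35\right)\right) = - 2 \cdot 47 \left(47 + 77\right) = - 2 \cdot 47 \cdot 124 = \left(-1\right) 11656 = -11656$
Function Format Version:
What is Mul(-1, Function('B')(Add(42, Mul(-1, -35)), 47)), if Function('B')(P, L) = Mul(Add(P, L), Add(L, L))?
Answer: -11656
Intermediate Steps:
Function('B')(P, L) = Mul(2, L, Add(L, P)) (Function('B')(P, L) = Mul(Add(L, P), Mul(2, L)) = Mul(2, L, Add(L, P)))
Mul(-1, Function('B')(Add(42, Mul(-1, -35)), 47)) = Mul(-1, Mul(2, 47, Add(47, Add(42, Mul(-1, -35))))) = Mul(-1, Mul(2, 47, Add(47, Add(42, 35)))) = Mul(-1, Mul(2, 47, Add(47, 77))) = Mul(-1, Mul(2, 47, 124)) = Mul(-1, 11656) = -11656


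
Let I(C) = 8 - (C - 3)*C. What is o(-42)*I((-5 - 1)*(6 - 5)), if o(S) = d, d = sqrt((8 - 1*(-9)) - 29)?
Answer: -92*I*sqrt(3) ≈ -159.35*I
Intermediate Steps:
d = 2*I*sqrt(3) (d = sqrt((8 + 9) - 29) = sqrt(17 - 29) = sqrt(-12) = 2*I*sqrt(3) ≈ 3.4641*I)
I(C) = 8 - C*(-3 + C) (I(C) = 8 - (-3 + C)*C = 8 - C*(-3 + C))
o(S) = 2*I*sqrt(3)
o(-42)*I((-5 - 1)*(6 - 5)) = (2*I*sqrt(3))*(8 - ((-5 - 1)*(6 - 5))**2 + 3*((-5 - 1)*(6 - 5))) = (2*I*sqrt(3))*(8 - (-6*1)**2 + 3*(-6*1)) = (2*I*sqrt(3))*(8 - 1*(-6)**2 + 3*(-6)) = (2*I*sqrt(3))*(8 - 1*36 - 18) = (2*I*sqrt(3))*(8 - 36 - 18) = (2*I*sqrt(3))*(-46) = -92*I*sqrt(3)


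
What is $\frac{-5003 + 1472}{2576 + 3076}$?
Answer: $- \frac{1177}{1884} \approx -0.62473$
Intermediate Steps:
$\frac{-5003 + 1472}{2576 + 3076} = - \frac{3531}{5652} = \left(-3531\right) \frac{1}{5652} = - \frac{1177}{1884}$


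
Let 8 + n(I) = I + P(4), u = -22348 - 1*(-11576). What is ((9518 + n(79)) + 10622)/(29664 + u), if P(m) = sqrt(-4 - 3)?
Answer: 20211/18892 + I*sqrt(7)/18892 ≈ 1.0698 + 0.00014005*I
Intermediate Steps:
P(m) = I*sqrt(7) (P(m) = sqrt(-7) = I*sqrt(7))
u = -10772 (u = -22348 + 11576 = -10772)
n(I) = -8 + I + I*sqrt(7) (n(I) = -8 + (I + I*sqrt(7)) = -8 + I + I*sqrt(7))
((9518 + n(79)) + 10622)/(29664 + u) = ((9518 + (-8 + 79 + I*sqrt(7))) + 10622)/(29664 - 10772) = ((9518 + (71 + I*sqrt(7))) + 10622)/18892 = ((9589 + I*sqrt(7)) + 10622)*(1/18892) = (20211 + I*sqrt(7))*(1/18892) = 20211/18892 + I*sqrt(7)/18892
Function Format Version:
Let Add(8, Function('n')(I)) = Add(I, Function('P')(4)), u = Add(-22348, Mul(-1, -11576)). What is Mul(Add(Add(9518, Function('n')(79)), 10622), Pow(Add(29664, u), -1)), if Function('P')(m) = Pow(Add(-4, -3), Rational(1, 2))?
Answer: Add(Rational(20211, 18892), Mul(Rational(1, 18892), I, Pow(7, Rational(1, 2)))) ≈ Add(1.0698, Mul(0.00014005, I))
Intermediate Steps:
Function('P')(m) = Mul(I, Pow(7, Rational(1, 2))) (Function('P')(m) = Pow(-7, Rational(1, 2)) = Mul(I, Pow(7, Rational(1, 2))))
u = -10772 (u = Add(-22348, 11576) = -10772)
Function('n')(I) = Add(-8, I, Mul(I, Pow(7, Rational(1, 2)))) (Function('n')(I) = Add(-8, Add(I, Mul(I, Pow(7, Rational(1, 2))))) = Add(-8, I, Mul(I, Pow(7, Rational(1, 2)))))
Mul(Add(Add(9518, Function('n')(79)), 10622), Pow(Add(29664, u), -1)) = Mul(Add(Add(9518, Add(-8, 79, Mul(I, Pow(7, Rational(1, 2))))), 10622), Pow(Add(29664, -10772), -1)) = Mul(Add(Add(9518, Add(71, Mul(I, Pow(7, Rational(1, 2))))), 10622), Pow(18892, -1)) = Mul(Add(Add(9589, Mul(I, Pow(7, Rational(1, 2)))), 10622), Rational(1, 18892)) = Mul(Add(20211, Mul(I, Pow(7, Rational(1, 2)))), Rational(1, 18892)) = Add(Rational(20211, 18892), Mul(Rational(1, 18892), I, Pow(7, Rational(1, 2))))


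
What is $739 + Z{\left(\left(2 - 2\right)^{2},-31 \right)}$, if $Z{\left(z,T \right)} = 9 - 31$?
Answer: $717$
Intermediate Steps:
$Z{\left(z,T \right)} = -22$
$739 + Z{\left(\left(2 - 2\right)^{2},-31 \right)} = 739 - 22 = 717$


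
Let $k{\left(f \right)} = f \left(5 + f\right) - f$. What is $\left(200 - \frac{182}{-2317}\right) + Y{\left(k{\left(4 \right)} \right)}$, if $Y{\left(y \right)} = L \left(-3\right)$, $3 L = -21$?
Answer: $\frac{73177}{331} \approx 221.08$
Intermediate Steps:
$L = -7$ ($L = \frac{1}{3} \left(-21\right) = -7$)
$k{\left(f \right)} = - f + f \left(5 + f\right)$
$Y{\left(y \right)} = 21$ ($Y{\left(y \right)} = \left(-7\right) \left(-3\right) = 21$)
$\left(200 - \frac{182}{-2317}\right) + Y{\left(k{\left(4 \right)} \right)} = \left(200 - \frac{182}{-2317}\right) + 21 = \left(200 - - \frac{26}{331}\right) + 21 = \left(200 + \frac{26}{331}\right) + 21 = \frac{66226}{331} + 21 = \frac{73177}{331}$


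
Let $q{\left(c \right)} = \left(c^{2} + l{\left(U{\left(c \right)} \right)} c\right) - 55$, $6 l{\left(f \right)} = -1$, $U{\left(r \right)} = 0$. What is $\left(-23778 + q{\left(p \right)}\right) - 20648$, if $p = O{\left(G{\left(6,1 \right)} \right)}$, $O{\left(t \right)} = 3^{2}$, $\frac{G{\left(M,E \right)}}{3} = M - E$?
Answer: $- \frac{88803}{2} \approx -44402.0$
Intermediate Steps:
$l{\left(f \right)} = - \frac{1}{6}$ ($l{\left(f \right)} = \frac{1}{6} \left(-1\right) = - \frac{1}{6}$)
$G{\left(M,E \right)} = - 3 E + 3 M$ ($G{\left(M,E \right)} = 3 \left(M - E\right) = - 3 E + 3 M$)
$O{\left(t \right)} = 9$
$p = 9$
$q{\left(c \right)} = -55 + c^{2} - \frac{c}{6}$ ($q{\left(c \right)} = \left(c^{2} - \frac{c}{6}\right) - 55 = -55 + c^{2} - \frac{c}{6}$)
$\left(-23778 + q{\left(p \right)}\right) - 20648 = \left(-23778 - \left(\frac{113}{2} - 81\right)\right) - 20648 = \left(-23778 - - \frac{49}{2}\right) - 20648 = \left(-23778 + \frac{49}{2}\right) - 20648 = - \frac{47507}{2} - 20648 = - \frac{88803}{2}$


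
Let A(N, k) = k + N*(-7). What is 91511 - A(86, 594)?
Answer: 91519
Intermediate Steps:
A(N, k) = k - 7*N
91511 - A(86, 594) = 91511 - (594 - 7*86) = 91511 - (594 - 602) = 91511 - 1*(-8) = 91511 + 8 = 91519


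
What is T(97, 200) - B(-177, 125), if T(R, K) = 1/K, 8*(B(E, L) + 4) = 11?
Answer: 263/100 ≈ 2.6300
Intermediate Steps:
B(E, L) = -21/8 (B(E, L) = -4 + (⅛)*11 = -4 + 11/8 = -21/8)
T(97, 200) - B(-177, 125) = 1/200 - 1*(-21/8) = 1/200 + 21/8 = 263/100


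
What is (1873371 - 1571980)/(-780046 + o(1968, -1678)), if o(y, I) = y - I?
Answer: -301391/776400 ≈ -0.38819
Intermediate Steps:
(1873371 - 1571980)/(-780046 + o(1968, -1678)) = (1873371 - 1571980)/(-780046 + (1968 - 1*(-1678))) = 301391/(-780046 + (1968 + 1678)) = 301391/(-780046 + 3646) = 301391/(-776400) = 301391*(-1/776400) = -301391/776400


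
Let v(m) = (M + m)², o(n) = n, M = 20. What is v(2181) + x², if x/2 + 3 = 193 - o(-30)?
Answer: 5038001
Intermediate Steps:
v(m) = (20 + m)²
x = 440 (x = -6 + 2*(193 - 1*(-30)) = -6 + 2*(193 + 30) = -6 + 2*223 = -6 + 446 = 440)
v(2181) + x² = (20 + 2181)² + 440² = 2201² + 193600 = 4844401 + 193600 = 5038001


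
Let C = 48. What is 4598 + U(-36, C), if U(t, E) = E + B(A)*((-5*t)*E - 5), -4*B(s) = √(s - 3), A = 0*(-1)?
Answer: 4646 - 8635*I*√3/4 ≈ 4646.0 - 3739.1*I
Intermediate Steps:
A = 0
B(s) = -√(-3 + s)/4 (B(s) = -√(s - 3)/4 = -√(-3 + s)/4)
U(t, E) = E - I*√3*(-5 - 5*E*t)/4 (U(t, E) = E + (-√(-3 + 0)/4)*((-5*t)*E - 5) = E + (-I*√3/4)*(-5*E*t - 5) = E + (-I*√3/4)*(-5 - 5*E*t) = E - I*√3*(-5 - 5*E*t)/4)
4598 + U(-36, C) = 4598 + (48 + 5*I*√3/4 + (5/4)*I*48*(-36)*√3) = 4598 + (48 + 5*I*√3/4 - 2160*I*√3) = 4598 + (48 - 8635*I*√3/4) = 4646 - 8635*I*√3/4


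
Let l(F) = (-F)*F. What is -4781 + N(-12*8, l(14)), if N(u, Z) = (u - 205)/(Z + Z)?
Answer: -267693/56 ≈ -4780.2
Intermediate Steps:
l(F) = -F²
N(u, Z) = (-205 + u)/(2*Z) (N(u, Z) = (-205 + u)/((2*Z)) = (-205 + u)*(1/(2*Z)) = (-205 + u)/(2*Z))
-4781 + N(-12*8, l(14)) = -4781 + (-205 - 12*8)/(2*((-1*14²))) = -4781 + (-205 - 96)/(2*((-1*196))) = -4781 + (½)*(-301)/(-196) = -4781 + (½)*(-1/196)*(-301) = -4781 + 43/56 = -267693/56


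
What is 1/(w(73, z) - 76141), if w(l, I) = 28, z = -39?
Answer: -1/76113 ≈ -1.3138e-5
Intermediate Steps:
1/(w(73, z) - 76141) = 1/(28 - 76141) = 1/(-76113) = -1/76113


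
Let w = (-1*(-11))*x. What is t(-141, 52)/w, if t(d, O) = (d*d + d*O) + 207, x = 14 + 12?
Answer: 6378/143 ≈ 44.601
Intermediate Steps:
x = 26
t(d, O) = 207 + d² + O*d (t(d, O) = (d² + O*d) + 207 = 207 + d² + O*d)
w = 286 (w = -1*(-11)*26 = 11*26 = 286)
t(-141, 52)/w = (207 + (-141)² + 52*(-141))/286 = (207 + 19881 - 7332)*(1/286) = 12756*(1/286) = 6378/143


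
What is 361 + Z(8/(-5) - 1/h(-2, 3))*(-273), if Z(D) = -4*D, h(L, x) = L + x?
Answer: -12391/5 ≈ -2478.2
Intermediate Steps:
361 + Z(8/(-5) - 1/h(-2, 3))*(-273) = 361 - 4*(8/(-5) - 1/(-2 + 3))*(-273) = 361 - 4*(8*(-⅕) - 1/1)*(-273) = 361 - 4*(-8/5 - 1*1)*(-273) = 361 - 4*(-8/5 - 1)*(-273) = 361 - 4*(-13/5)*(-273) = 361 + (52/5)*(-273) = 361 - 14196/5 = -12391/5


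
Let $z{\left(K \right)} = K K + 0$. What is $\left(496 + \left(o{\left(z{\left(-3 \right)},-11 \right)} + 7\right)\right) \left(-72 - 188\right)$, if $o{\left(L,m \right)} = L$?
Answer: $-133120$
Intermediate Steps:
$z{\left(K \right)} = K^{2}$ ($z{\left(K \right)} = K^{2} + 0 = K^{2}$)
$\left(496 + \left(o{\left(z{\left(-3 \right)},-11 \right)} + 7\right)\right) \left(-72 - 188\right) = \left(496 + \left(\left(-3\right)^{2} + 7\right)\right) \left(-72 - 188\right) = \left(496 + \left(9 + 7\right)\right) \left(-260\right) = \left(496 + 16\right) \left(-260\right) = 512 \left(-260\right) = -133120$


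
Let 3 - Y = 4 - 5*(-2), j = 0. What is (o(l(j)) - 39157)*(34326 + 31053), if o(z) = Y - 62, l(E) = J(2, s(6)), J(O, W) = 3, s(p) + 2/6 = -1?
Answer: -2564818170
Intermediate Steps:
s(p) = -4/3 (s(p) = -1/3 - 1 = -4/3)
l(E) = 3
Y = -11 (Y = 3 - (4 - 5*(-2)) = 3 - (4 + 10) = 3 - 1*14 = 3 - 14 = -11)
o(z) = -73 (o(z) = -11 - 62 = -73)
(o(l(j)) - 39157)*(34326 + 31053) = (-73 - 39157)*(34326 + 31053) = -39230*65379 = -2564818170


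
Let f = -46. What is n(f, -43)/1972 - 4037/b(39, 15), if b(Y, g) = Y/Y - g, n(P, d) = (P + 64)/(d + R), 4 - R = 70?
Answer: 108468103/376159 ≈ 288.36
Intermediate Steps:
R = -66 (R = 4 - 1*70 = 4 - 70 = -66)
n(P, d) = (64 + P)/(-66 + d) (n(P, d) = (P + 64)/(d - 66) = (64 + P)/(-66 + d))
b(Y, g) = 1 - g
n(f, -43)/1972 - 4037/b(39, 15) = ((64 - 46)/(-66 - 43))/1972 - 4037/(1 - 1*15) = (18/(-109))*(1/1972) - 4037/(1 - 15) = -1/109*18*(1/1972) - 4037/(-14) = -18/109*1/1972 - 4037*(-1/14) = -9/107474 + 4037/14 = 108468103/376159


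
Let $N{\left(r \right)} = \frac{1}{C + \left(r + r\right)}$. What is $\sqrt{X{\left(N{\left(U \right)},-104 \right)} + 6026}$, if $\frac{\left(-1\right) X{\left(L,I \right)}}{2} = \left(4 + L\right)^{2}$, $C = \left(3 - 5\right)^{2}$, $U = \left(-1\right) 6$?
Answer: $\frac{3 \sqrt{42638}}{8} \approx 77.434$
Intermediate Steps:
$U = -6$
$C = 4$ ($C = \left(-2\right)^{2} = 4$)
$N{\left(r \right)} = \frac{1}{4 + 2 r}$ ($N{\left(r \right)} = \frac{1}{4 + \left(r + r\right)} = \frac{1}{4 + 2 r}$)
$X{\left(L,I \right)} = - 2 \left(4 + L\right)^{2}$
$\sqrt{X{\left(N{\left(U \right)},-104 \right)} + 6026} = \sqrt{- 2 \left(4 + \frac{1}{2 \left(2 - 6\right)}\right)^{2} + 6026} = \sqrt{- 2 \left(4 + \frac{1}{2 \left(-4\right)}\right)^{2} + 6026} = \sqrt{- 2 \left(4 + \frac{1}{2} \left(- \frac{1}{4}\right)\right)^{2} + 6026} = \sqrt{- 2 \left(4 - \frac{1}{8}\right)^{2} + 6026} = \sqrt{- 2 \left(\frac{31}{8}\right)^{2} + 6026} = \sqrt{\left(-2\right) \frac{961}{64} + 6026} = \sqrt{- \frac{961}{32} + 6026} = \sqrt{\frac{191871}{32}} = \frac{3 \sqrt{42638}}{8}$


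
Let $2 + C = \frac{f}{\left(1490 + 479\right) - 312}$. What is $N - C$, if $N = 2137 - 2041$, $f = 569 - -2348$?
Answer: $\frac{159469}{1657} \approx 96.24$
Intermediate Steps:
$f = 2917$ ($f = 569 + 2348 = 2917$)
$C = - \frac{397}{1657}$ ($C = -2 + \frac{2917}{\left(1490 + 479\right) - 312} = -2 + \frac{2917}{1969 - 312} = -2 + \frac{2917}{1657} = - \frac{397}{1657} \approx -0.23959$)
$N = 96$
$N - C = 96 - - \frac{397}{1657} = 96 + \frac{397}{1657} = \frac{159469}{1657}$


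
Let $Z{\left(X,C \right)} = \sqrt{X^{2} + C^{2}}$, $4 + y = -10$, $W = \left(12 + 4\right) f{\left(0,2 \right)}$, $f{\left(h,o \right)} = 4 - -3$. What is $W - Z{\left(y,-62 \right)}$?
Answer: $112 - 2 \sqrt{1010} \approx 48.439$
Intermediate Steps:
$f{\left(h,o \right)} = 7$ ($f{\left(h,o \right)} = 4 + 3 = 7$)
$W = 112$ ($W = \left(12 + 4\right) 7 = 16 \cdot 7 = 112$)
$y = -14$ ($y = -4 - 10 = -14$)
$Z{\left(X,C \right)} = \sqrt{C^{2} + X^{2}}$
$W - Z{\left(y,-62 \right)} = 112 - \sqrt{\left(-62\right)^{2} + \left(-14\right)^{2}} = 112 - \sqrt{3844 + 196} = 112 - \sqrt{4040} = 112 - 2 \sqrt{1010}$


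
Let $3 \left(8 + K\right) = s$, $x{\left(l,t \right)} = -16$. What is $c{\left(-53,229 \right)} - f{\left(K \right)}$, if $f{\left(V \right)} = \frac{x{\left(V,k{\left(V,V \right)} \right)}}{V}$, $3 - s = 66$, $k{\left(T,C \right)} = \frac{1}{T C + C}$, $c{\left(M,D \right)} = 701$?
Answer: $\frac{20313}{29} \approx 700.45$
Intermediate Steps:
$k{\left(T,C \right)} = \frac{1}{C + C T}$ ($k{\left(T,C \right)} = \frac{1}{C T + C} = \frac{1}{C + C T}$)
$s = -63$ ($s = 3 - 66 = -63$)
$K = -29$ ($K = -8 + \frac{1}{3} \left(-63\right) = -8 - 21 = -29$)
$f{\left(V \right)} = - \frac{16}{V}$
$c{\left(-53,229 \right)} - f{\left(K \right)} = 701 - - \frac{16}{-29} = 701 - \left(-16\right) \left(- \frac{1}{29}\right) = 701 - \frac{16}{29} = \frac{20313}{29}$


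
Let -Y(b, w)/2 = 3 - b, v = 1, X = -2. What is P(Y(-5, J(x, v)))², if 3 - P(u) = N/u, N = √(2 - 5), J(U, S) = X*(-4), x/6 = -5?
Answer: (48 + I*√3)²/256 ≈ 8.9883 + 0.64952*I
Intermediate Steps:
x = -30 (x = 6*(-5) = -30)
J(U, S) = 8 (J(U, S) = -2*(-4) = 8)
Y(b, w) = -6 + 2*b (Y(b, w) = -2*(3 - b) = -6 + 2*b)
N = I*√3 (N = √(-3) = I*√3 ≈ 1.732*I)
P(u) = 3 - I*√3/u
P(Y(-5, J(x, v)))² = (3 - I*√3/(-6 + 2*(-5)))² = (3 - I*√3/(-6 - 10))² = (3 - 1*I*√3/(-16))² = (3 - 1*I*√3*(-1/16))² = (3 + I*√3/16)²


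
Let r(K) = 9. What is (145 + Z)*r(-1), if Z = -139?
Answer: 54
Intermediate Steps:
(145 + Z)*r(-1) = (145 - 139)*9 = 6*9 = 54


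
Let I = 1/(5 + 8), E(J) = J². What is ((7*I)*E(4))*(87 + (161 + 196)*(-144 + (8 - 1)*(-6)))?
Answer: -7427280/13 ≈ -5.7133e+5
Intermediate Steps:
I = 1/13 ≈ 0.076923
((7*I)*E(4))*(87 + (161 + 196)*(-144 + (8 - 1)*(-6))) = ((7*(1/13))*4²)*(87 + (161 + 196)*(-144 + (8 - 1)*(-6))) = ((7/13)*16)*(87 + 357*(-144 + 7*(-6))) = 112*(87 + 357*(-144 - 42))/13 = 112*(87 + 357*(-186))/13 = 112*(87 - 66402)/13 = (112/13)*(-66315) = -7427280/13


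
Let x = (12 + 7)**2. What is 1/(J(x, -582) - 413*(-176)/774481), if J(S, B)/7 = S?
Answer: 774481/1957186175 ≈ 0.00039571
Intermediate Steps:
x = 361 (x = 19**2 = 361)
J(S, B) = 7*S
1/(J(x, -582) - 413*(-176)/774481) = 1/(7*361 - 413*(-176)/774481) = 1/(2527 + 72688*(1/774481)) = 1/(2527 + 72688/774481) = 1/(1957186175/774481) = 774481/1957186175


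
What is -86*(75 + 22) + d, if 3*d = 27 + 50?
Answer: -24949/3 ≈ -8316.3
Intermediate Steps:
d = 77/3 (d = (27 + 50)/3 = (⅓)*77 = 77/3 ≈ 25.667)
-86*(75 + 22) + d = -86*(75 + 22) + 77/3 = -86*97 + 77/3 = -8342 + 77/3 = -24949/3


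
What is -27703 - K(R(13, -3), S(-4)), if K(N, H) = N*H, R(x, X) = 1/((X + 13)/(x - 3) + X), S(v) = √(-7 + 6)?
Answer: -27703 + I/2 ≈ -27703.0 + 0.5*I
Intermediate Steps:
S(v) = I (S(v) = √(-1) = I)
R(x, X) = 1/(X + (13 + X)/(-3 + x)) (R(x, X) = 1/((13 + X)/(-3 + x) + X) = 1/(X + (13 + X)/(-3 + x)))
K(N, H) = H*N
-27703 - K(R(13, -3), S(-4)) = -27703 - I*(-3 + 13)/(13 - 2*(-3) - 3*13) = -27703 - I*10/(13 + 6 - 39) = -27703 - I*10/(-20) = -27703 - I*(-1/20*10) = -27703 - I*(-1)/2 = -27703 - (-1)*I/2 = -27703 + I/2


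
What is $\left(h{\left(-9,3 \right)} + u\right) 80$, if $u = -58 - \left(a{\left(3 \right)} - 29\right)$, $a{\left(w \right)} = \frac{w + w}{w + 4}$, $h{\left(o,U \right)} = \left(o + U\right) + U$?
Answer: $- \frac{18400}{7} \approx -2628.6$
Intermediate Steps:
$h{\left(o,U \right)} = o + 2 U$ ($h{\left(o,U \right)} = \left(U + o\right) + U = o + 2 U$)
$a{\left(w \right)} = \frac{2 w}{4 + w}$
$u = - \frac{209}{7}$ ($u = -58 - \left(2 \cdot 3 \frac{1}{4 + 3} - 29\right) = -58 - \left(2 \cdot 3 \cdot \frac{1}{7} - 29\right) = -58 - \left(\frac{6}{7} - 29\right) = -58 - - \frac{197}{7} = -58 + \frac{197}{7} = - \frac{209}{7} \approx -29.857$)
$\left(h{\left(-9,3 \right)} + u\right) 80 = \left(\left(-9 + 2 \cdot 3\right) - \frac{209}{7}\right) 80 = \left(\left(-9 + 6\right) - \frac{209}{7}\right) 80 = \left(-3 - \frac{209}{7}\right) 80 = \left(- \frac{230}{7}\right) 80 = - \frac{18400}{7}$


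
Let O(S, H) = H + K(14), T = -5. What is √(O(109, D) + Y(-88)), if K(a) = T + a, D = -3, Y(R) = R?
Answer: I*√82 ≈ 9.0554*I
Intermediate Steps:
K(a) = -5 + a
O(S, H) = 9 + H (O(S, H) = H + (-5 + 14) = H + 9 = 9 + H)
√(O(109, D) + Y(-88)) = √((9 - 3) - 88) = √(6 - 88) = √(-82) = I*√82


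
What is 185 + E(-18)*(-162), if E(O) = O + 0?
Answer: 3101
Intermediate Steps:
E(O) = O
185 + E(-18)*(-162) = 185 - 18*(-162) = 185 + 2916 = 3101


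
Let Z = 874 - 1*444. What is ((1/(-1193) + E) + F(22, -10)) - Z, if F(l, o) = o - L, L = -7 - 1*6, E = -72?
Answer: -595308/1193 ≈ -499.00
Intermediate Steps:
L = -13 (L = -7 - 6 = -13)
F(l, o) = 13 + o (F(l, o) = o - 1*(-13) = o + 13 = 13 + o)
Z = 430 (Z = 874 - 444 = 430)
((1/(-1193) + E) + F(22, -10)) - Z = ((1/(-1193) - 72) + (13 - 10)) - 1*430 = ((-1/1193 - 72) + 3) - 430 = (-85897/1193 + 3) - 430 = -82318/1193 - 430 = -595308/1193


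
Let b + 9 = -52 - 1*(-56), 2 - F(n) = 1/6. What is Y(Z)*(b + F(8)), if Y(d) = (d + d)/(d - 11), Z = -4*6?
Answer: -152/35 ≈ -4.3429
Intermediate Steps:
F(n) = 11/6 (F(n) = 2 - 1/6 = 2 - 1*⅙ = 2 - ⅙ = 11/6)
b = -5 (b = -9 + (-52 - 1*(-56)) = -9 + (-52 + 56) = -9 + 4 = -5)
Z = -24
Y(d) = 2*d/(-11 + d) (Y(d) = (2*d)/(-11 + d) = 2*d/(-11 + d))
Y(Z)*(b + F(8)) = (2*(-24)/(-11 - 24))*(-5 + 11/6) = (2*(-24)/(-35))*(-19/6) = (2*(-24)*(-1/35))*(-19/6) = (48/35)*(-19/6) = -152/35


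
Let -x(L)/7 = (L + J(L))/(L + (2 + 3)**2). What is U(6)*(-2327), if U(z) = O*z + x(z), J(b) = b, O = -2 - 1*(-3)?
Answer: -237354/31 ≈ -7656.6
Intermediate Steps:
O = 1 (O = -2 + 3 = 1)
x(L) = -14*L/(25 + L) (x(L) = -7*(L + L)/(L + (2 + 3)**2) = -7*2*L/(L + 5**2) = -7*2*L/(L + 25) = -7*2*L/(25 + L) = -14*L/(25 + L))
U(z) = z - 14*z/(25 + z) (U(z) = 1*z - 14*z/(25 + z) = z - 14*z/(25 + z))
U(6)*(-2327) = (6*(11 + 6)/(25 + 6))*(-2327) = (6*17/31)*(-2327) = (6*(1/31)*17)*(-2327) = (102/31)*(-2327) = -237354/31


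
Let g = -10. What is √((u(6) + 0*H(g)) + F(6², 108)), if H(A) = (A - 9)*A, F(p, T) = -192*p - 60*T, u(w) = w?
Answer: I*√13386 ≈ 115.7*I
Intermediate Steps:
H(A) = A*(-9 + A) (H(A) = (-9 + A)*A = A*(-9 + A))
√((u(6) + 0*H(g)) + F(6², 108)) = √((6 + 0*(-10*(-9 - 10))) + (-192*6² - 60*108)) = √((6 + 0*(-10*(-19))) + (-192*36 - 6480)) = √((6 + 0*190) + (-6912 - 6480)) = √((6 + 0) - 13392) = √(6 - 13392) = √(-13386) = I*√13386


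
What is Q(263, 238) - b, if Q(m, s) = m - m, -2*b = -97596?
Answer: -48798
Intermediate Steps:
b = 48798 (b = -1/2*(-97596) = 48798)
Q(m, s) = 0
Q(263, 238) - b = 0 - 1*48798 = 0 - 48798 = -48798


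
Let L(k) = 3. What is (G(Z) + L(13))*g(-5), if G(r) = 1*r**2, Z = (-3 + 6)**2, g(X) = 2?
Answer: 168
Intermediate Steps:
Z = 9 (Z = 3**2 = 9)
G(r) = r**2
(G(Z) + L(13))*g(-5) = (9**2 + 3)*2 = (81 + 3)*2 = 84*2 = 168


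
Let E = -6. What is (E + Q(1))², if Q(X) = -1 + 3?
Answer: 16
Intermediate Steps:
Q(X) = 2
(E + Q(1))² = (-6 + 2)² = (-4)² = 16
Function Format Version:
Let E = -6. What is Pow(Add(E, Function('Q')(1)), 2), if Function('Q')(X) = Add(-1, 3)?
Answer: 16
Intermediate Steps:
Function('Q')(X) = 2
Pow(Add(E, Function('Q')(1)), 2) = Pow(Add(-6, 2), 2) = Pow(-4, 2) = 16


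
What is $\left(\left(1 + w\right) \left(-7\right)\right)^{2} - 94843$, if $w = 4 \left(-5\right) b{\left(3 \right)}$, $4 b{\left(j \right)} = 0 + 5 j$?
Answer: $173481$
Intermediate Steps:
$b{\left(j \right)} = \frac{5 j}{4}$ ($b{\left(j \right)} = \frac{0 + 5 j}{4} = \frac{5 j}{4}$)
$w = -75$ ($w = 4 \left(-5\right) \frac{5}{4} \cdot 3 = \left(-20\right) \frac{15}{4} = -75$)
$\left(\left(1 + w\right) \left(-7\right)\right)^{2} - 94843 = \left(\left(1 - 75\right) \left(-7\right)\right)^{2} - 94843 = \left(\left(-74\right) \left(-7\right)\right)^{2} - 94843 = 518^{2} - 94843 = 268324 - 94843 = 173481$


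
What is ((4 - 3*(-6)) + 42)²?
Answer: 4096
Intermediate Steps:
((4 - 3*(-6)) + 42)² = ((4 + 18) + 42)² = (22 + 42)² = 64² = 4096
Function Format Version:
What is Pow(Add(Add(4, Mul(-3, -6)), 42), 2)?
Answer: 4096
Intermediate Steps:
Pow(Add(Add(4, Mul(-3, -6)), 42), 2) = Pow(Add(Add(4, 18), 42), 2) = Pow(Add(22, 42), 2) = Pow(64, 2) = 4096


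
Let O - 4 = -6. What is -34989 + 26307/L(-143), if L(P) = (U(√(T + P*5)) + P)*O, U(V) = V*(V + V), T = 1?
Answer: -109909131/3142 ≈ -34981.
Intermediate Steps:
O = -2 (O = 4 - 6 = -2)
U(V) = 2*V² (U(V) = V*(2*V) = 2*V²)
L(P) = -4 - 22*P (L(P) = (2*(√(1 + P*5))² + P)*(-2) = (2*(√(1 + 5*P))² + P)*(-2) = (2*(1 + 5*P) + P)*(-2) = ((2 + 10*P) + P)*(-2) = (2 + 11*P)*(-2) = -4 - 22*P)
-34989 + 26307/L(-143) = -34989 + 26307/(-4 - 22*(-143)) = -34989 + 26307/(-4 + 3146) = -34989 + 26307/3142 = -109909131/3142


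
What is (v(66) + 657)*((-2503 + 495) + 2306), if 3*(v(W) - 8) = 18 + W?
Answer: 206514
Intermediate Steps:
v(W) = 14 + W/3 (v(W) = 8 + (18 + W)/3 = 8 + (6 + W/3) = 14 + W/3)
(v(66) + 657)*((-2503 + 495) + 2306) = ((14 + (⅓)*66) + 657)*((-2503 + 495) + 2306) = ((14 + 22) + 657)*(-2008 + 2306) = (36 + 657)*298 = 693*298 = 206514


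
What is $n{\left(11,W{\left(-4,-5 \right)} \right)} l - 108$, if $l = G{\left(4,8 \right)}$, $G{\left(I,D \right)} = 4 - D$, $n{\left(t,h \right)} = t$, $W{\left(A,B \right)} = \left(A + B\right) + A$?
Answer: $-152$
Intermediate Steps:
$W{\left(A,B \right)} = B + 2 A$
$l = -4$ ($l = 4 - 8 = -4$)
$n{\left(11,W{\left(-4,-5 \right)} \right)} l - 108 = 11 \left(-4\right) - 108 = -44 - 108 = -152$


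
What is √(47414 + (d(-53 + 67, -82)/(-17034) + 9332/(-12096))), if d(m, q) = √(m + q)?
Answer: √(24267855220336623 - 60095952*I*√17)/715428 ≈ 217.75 - 1.1116e-6*I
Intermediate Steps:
√(47414 + (d(-53 + 67, -82)/(-17034) + 9332/(-12096))) = √(47414 + (√((-53 + 67) - 82)/(-17034) + 9332/(-12096))) = √(47414 + (√(14 - 82)*(-1/17034) + 9332*(-1/12096))) = √(47414 + (√(-68)*(-1/17034) - 2333/3024)) = √(47414 + ((2*I*√17)*(-1/17034) - 2333/3024)) = √(47414 + (-I*√17/8517 - 2333/3024)) = √(47414 + (-2333/3024 - I*√17/8517)) = √(143377603/3024 - I*√17/8517)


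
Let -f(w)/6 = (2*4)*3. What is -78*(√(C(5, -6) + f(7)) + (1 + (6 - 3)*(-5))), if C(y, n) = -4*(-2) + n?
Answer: 1092 - 78*I*√142 ≈ 1092.0 - 929.48*I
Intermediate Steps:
C(y, n) = 8 + n
f(w) = -144 (f(w) = -6*2*4*3 = -48*3 = -6*24 = -144)
-78*(√(C(5, -6) + f(7)) + (1 + (6 - 3)*(-5))) = -78*(√((8 - 6) - 144) + (1 + (6 - 3)*(-5))) = -78*(√(2 - 144) + (1 + 3*(-5))) = -78*(√(-142) + (1 - 15)) = -78*(I*√142 - 14) = -78*(-14 + I*√142) = 1092 - 78*I*√142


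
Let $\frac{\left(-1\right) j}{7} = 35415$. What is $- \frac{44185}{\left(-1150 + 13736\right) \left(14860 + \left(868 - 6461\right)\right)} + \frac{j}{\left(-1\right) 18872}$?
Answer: $\frac{2065245174485}{157223254776} \approx 13.136$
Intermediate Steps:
$j = -247905$ ($j = \left(-7\right) 35415 = -247905$)
$- \frac{44185}{\left(-1150 + 13736\right) \left(14860 + \left(868 - 6461\right)\right)} + \frac{j}{\left(-1\right) 18872} = - \frac{44185}{\left(-1150 + 13736\right) \left(14860 + \left(868 - 6461\right)\right)} - \frac{247905}{\left(-1\right) 18872} = - \frac{44185}{12586 \left(14860 + \left(868 - 6461\right)\right)} - \frac{247905}{-18872} = - \frac{44185}{12586 \left(14860 - 5593\right)} - - \frac{35415}{2696} = - \frac{44185}{12586 \cdot 9267} + \frac{35415}{2696} = - \frac{44185}{116634462} + \frac{35415}{2696} = \frac{2065245174485}{157223254776}$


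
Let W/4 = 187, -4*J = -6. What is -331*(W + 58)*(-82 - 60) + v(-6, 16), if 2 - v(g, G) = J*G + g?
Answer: 37883596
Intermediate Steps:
J = 3/2 (J = -1/4*(-6) = 3/2 ≈ 1.5000)
W = 748 (W = 4*187 = 748)
v(g, G) = 2 - g - 3*G/2 (v(g, G) = 2 - (3*G/2 + g) = 2 - (g + 3*G/2) = 2 + (-g - 3*G/2) = 2 - g - 3*G/2)
-331*(W + 58)*(-82 - 60) + v(-6, 16) = -331*(748 + 58)*(-82 - 60) + (2 - 1*(-6) - 3/2*16) = -266786*(-142) + (2 + 6 - 24) = -331*(-114452) - 16 = 37883612 - 16 = 37883596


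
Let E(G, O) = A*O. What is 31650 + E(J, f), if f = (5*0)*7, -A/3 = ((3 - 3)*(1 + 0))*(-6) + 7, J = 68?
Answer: 31650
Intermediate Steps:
A = -21 (A = -3*(((3 - 3)*(1 + 0))*(-6) + 7) = -3*((0*1)*(-6) + 7) = -3*(0*(-6) + 7) = -3*(0 + 7) = -3*7 = -21)
f = 0 (f = 0*7 = 0)
E(G, O) = -21*O
31650 + E(J, f) = 31650 - 21*0 = 31650 + 0 = 31650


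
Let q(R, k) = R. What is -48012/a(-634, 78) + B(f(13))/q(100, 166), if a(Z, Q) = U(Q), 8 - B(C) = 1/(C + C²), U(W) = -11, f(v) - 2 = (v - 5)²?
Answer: 77204711/17688 ≈ 4364.8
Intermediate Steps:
f(v) = 2 + (-5 + v)² (f(v) = 2 + (v - 5)² = 2 + (-5 + v)²)
B(C) = 8 - 1/(C + C²)
a(Z, Q) = -11
-48012/a(-634, 78) + B(f(13))/q(100, 166) = -48012/(-11) + ((-1 + 8*(2 + (-5 + 13)²) + 8*(2 + (-5 + 13)²)²)/((2 + (-5 + 13)²)*(1 + (2 + (-5 + 13)²))))/100 = -48012*(-1/11) + ((-1 + 8*(2 + 8²) + 8*(2 + 8²)²)/((2 + 8²)*(1 + (2 + 8²))))*(1/100) = 48012/11 + ((-1 + 8*(2 + 64) + 8*(2 + 64)²)/((2 + 64)*(1 + (2 + 64))))*(1/100) = 48012/11 + ((-1 + 8*66 + 8*66²)/(66*(1 + 66)))*(1/100) = 48012/11 + ((1/66)*(-1 + 528 + 8*4356)/67)*(1/100) = 48012/11 + ((1/66)*(1/67)*(-1 + 528 + 34848))*(1/100) = 48012/11 + ((1/66)*(1/67)*35375)*(1/100) = 48012/11 + (35375/4422)*(1/100) = 48012/11 + 1415/17688 = 77204711/17688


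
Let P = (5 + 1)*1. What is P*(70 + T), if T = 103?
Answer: 1038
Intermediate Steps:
P = 6 (P = 6*1 = 6)
P*(70 + T) = 6*(70 + 103) = 6*173 = 1038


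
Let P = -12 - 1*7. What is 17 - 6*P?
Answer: 131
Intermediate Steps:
P = -19 (P = -12 - 7 = -19)
17 - 6*P = 17 - 6*(-19) = 17 + 114 = 131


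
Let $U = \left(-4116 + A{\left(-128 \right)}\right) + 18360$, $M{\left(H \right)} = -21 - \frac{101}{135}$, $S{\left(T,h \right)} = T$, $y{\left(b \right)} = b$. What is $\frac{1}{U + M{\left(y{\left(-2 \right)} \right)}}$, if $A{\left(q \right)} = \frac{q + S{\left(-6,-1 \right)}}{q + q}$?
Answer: $\frac{17280}{245769557} \approx 7.031 \cdot 10^{-5}$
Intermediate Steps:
$A{\left(q \right)} = \frac{-6 + q}{2 q}$ ($A{\left(q \right)} = \frac{q - 6}{q + q} = \frac{-6 + q}{2 q}$)
$M{\left(H \right)} = - \frac{2936}{135}$ ($M{\left(H \right)} = -21 - \frac{101}{135} = - \frac{2936}{135}$)
$U = \frac{1823299}{128}$ ($U = \left(-4116 + \frac{-6 - 128}{2 \left(-128\right)}\right) + 18360 = \left(-4116 + \frac{1}{2} \left(- \frac{1}{128}\right) \left(-134\right)\right) + 18360 = \left(-4116 + \frac{67}{128}\right) + 18360 = - \frac{526781}{128} + 18360 = \frac{1823299}{128} \approx 14245.0$)
$\frac{1}{U + M{\left(y{\left(-2 \right)} \right)}} = \frac{1}{\frac{1823299}{128} - \frac{2936}{135}} = \frac{1}{\frac{245769557}{17280}} = \frac{17280}{245769557}$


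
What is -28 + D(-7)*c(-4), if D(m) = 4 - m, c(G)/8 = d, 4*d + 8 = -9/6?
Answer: -237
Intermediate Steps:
d = -19/8 (d = -2 + (-9/6)/4 = -2 + (-9*1/6)/4 = -2 + (1/4)*(-3/2) = -2 - 3/8 = -19/8 ≈ -2.3750)
c(G) = -19 (c(G) = 8*(-19/8) = -19)
-28 + D(-7)*c(-4) = -28 + (4 - 1*(-7))*(-19) = -28 + (4 + 7)*(-19) = -28 + 11*(-19) = -28 - 209 = -237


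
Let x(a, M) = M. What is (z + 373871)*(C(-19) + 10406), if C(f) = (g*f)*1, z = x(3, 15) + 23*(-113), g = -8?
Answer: 3920048146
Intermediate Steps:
z = -2584 (z = 15 + 23*(-113) = 15 - 2599 = -2584)
C(f) = -8*f (C(f) = -8*f*1 = -8*f)
(z + 373871)*(C(-19) + 10406) = (-2584 + 373871)*(-8*(-19) + 10406) = 371287*(152 + 10406) = 371287*10558 = 3920048146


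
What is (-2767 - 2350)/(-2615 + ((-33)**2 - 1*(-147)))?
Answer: 731/197 ≈ 3.7107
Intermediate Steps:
(-2767 - 2350)/(-2615 + ((-33)**2 - 1*(-147))) = -5117/(-2615 + (1089 + 147)) = -5117/(-2615 + 1236) = -5117/(-1379) = -5117*(-1/1379) = 731/197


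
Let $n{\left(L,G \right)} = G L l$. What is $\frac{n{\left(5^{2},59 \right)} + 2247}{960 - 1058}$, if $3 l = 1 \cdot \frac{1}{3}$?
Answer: $- \frac{10849}{441} \approx -24.601$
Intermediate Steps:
$l = \frac{1}{9}$ ($l = \frac{1 \cdot \frac{1}{3}}{3} = \frac{1}{3} \cdot \frac{1}{3} = \frac{1}{9} \approx 0.11111$)
$n{\left(L,G \right)} = \frac{G L}{9}$ ($n{\left(L,G \right)} = G L \frac{1}{9} = \frac{G L}{9}$)
$\frac{n{\left(5^{2},59 \right)} + 2247}{960 - 1058} = \frac{\frac{1}{9} \cdot 59 \cdot 5^{2} + 2247}{960 - 1058} = \frac{\frac{1}{9} \cdot 59 \cdot 25 + 2247}{-98} = \left(\frac{1475}{9} + 2247\right) \left(- \frac{1}{98}\right) = \frac{21698}{9} \left(- \frac{1}{98}\right) = - \frac{10849}{441}$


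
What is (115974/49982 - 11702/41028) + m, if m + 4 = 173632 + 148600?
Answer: 165196181456249/512665374 ≈ 3.2223e+5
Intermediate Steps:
m = 322228 (m = -4 + (173632 + 148600) = -4 + 322232 = 322228)
(115974/49982 - 11702/41028) + m = (115974/49982 - 11702/41028) + 322228 = (115974*(1/49982) - 11702*1/41028) + 322228 = (57987/24991 - 5851/20514) + 322228 = 1043322977/512665374 + 322228 = 165196181456249/512665374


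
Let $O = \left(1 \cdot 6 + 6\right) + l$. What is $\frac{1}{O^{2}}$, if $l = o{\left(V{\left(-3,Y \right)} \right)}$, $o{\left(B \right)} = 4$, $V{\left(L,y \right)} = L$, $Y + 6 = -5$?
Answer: $\frac{1}{256} \approx 0.0039063$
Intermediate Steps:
$Y = -11$ ($Y = -6 - 5 = -11$)
$l = 4$
$O = 16$ ($O = \left(1 \cdot 6 + 6\right) + 4 = \left(6 + 6\right) + 4 = 12 + 4 = 16$)
$\frac{1}{O^{2}} = \frac{1}{16^{2}} = \frac{1}{256}$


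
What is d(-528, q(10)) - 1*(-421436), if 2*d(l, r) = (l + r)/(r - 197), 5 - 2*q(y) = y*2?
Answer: 344735719/818 ≈ 4.2144e+5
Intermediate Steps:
q(y) = 5/2 - y (q(y) = 5/2 - y*2/2 = 5/2 - y)
d(l, r) = (l + r)/(2*(-197 + r)) (d(l, r) = ((l + r)/(r - 197))/2 = ((l + r)/(-197 + r))/2 = (l + r)/(2*(-197 + r)))
d(-528, q(10)) - 1*(-421436) = (-528 + (5/2 - 1*10))/(2*(-197 + (5/2 - 1*10))) - 1*(-421436) = (-528 + (5/2 - 10))/(2*(-197 + (5/2 - 10))) + 421436 = (-528 - 15/2)/(2*(-197 - 15/2)) + 421436 = (1/2)*(-1071/2)/(-409/2) + 421436 = (1/2)*(-2/409)*(-1071/2) + 421436 = 1071/818 + 421436 = 344735719/818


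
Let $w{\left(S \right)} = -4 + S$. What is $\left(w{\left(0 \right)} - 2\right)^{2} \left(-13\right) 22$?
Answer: $-10296$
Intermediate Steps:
$\left(w{\left(0 \right)} - 2\right)^{2} \left(-13\right) 22 = \left(\left(-4 + 0\right) - 2\right)^{2} \left(-13\right) 22 = \left(-4 - 2\right)^{2} \left(-13\right) 22 = \left(-6\right)^{2} \left(-13\right) 22 = 36 \left(-13\right) 22 = \left(-468\right) 22 = -10296$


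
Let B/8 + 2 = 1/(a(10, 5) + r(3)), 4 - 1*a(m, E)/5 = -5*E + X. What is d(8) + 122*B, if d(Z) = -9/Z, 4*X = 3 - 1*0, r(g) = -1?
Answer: -8734393/4488 ≈ -1946.2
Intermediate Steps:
X = ¾ (X = (3 - 1*0)/4 = (3 + 0)/4 = (¼)*3 = ¾ ≈ 0.75000)
a(m, E) = 65/4 + 25*E (a(m, E) = 20 - 5*(-5*E + ¾) = 20 - 5*(¾ - 5*E) = 20 + (-15/4 + 25*E) = 65/4 + 25*E)
B = -8944/561 (B = -16 + 8/((65/4 + 25*5) - 1) = -16 + 8/((65/4 + 125) - 1) = -16 + 8/(565/4 - 1) = -16 + 8/(561/4) = -16 + 8*(4/561) = -16 + 32/561 = -8944/561 ≈ -15.943)
d(8) + 122*B = -9/8 + 122*(-8944/561) = -9*⅛ - 1091168/561 = -9/8 - 1091168/561 = -8734393/4488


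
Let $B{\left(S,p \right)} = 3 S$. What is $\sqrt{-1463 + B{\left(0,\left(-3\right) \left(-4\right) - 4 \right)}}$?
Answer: $i \sqrt{1463} \approx 38.249 i$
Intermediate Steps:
$\sqrt{-1463 + B{\left(0,\left(-3\right) \left(-4\right) - 4 \right)}} = \sqrt{-1463 + 3 \cdot 0} = \sqrt{-1463 + 0} = \sqrt{-1463} = i \sqrt{1463}$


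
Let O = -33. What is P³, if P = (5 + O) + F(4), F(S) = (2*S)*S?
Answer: 64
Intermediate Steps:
F(S) = 2*S²
P = 4 (P = (5 - 33) + 2*4² = -28 + 2*16 = -28 + 32 = 4)
P³ = 4³ = 64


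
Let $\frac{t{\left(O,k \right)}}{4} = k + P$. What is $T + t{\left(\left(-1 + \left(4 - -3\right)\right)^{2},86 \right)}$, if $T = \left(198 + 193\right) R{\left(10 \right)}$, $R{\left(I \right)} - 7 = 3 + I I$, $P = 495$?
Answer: $45334$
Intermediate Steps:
$R{\left(I \right)} = 10 + I^{2}$ ($R{\left(I \right)} = 7 + \left(3 + I I\right) = 7 + \left(3 + I^{2}\right) = 10 + I^{2}$)
$T = 43010$ ($T = \left(198 + 193\right) \left(10 + 10^{2}\right) = 391 \left(10 + 100\right) = 391 \cdot 110 = 43010$)
$t{\left(O,k \right)} = 1980 + 4 k$ ($t{\left(O,k \right)} = 4 \left(k + 495\right) = 4 \left(495 + k\right) = 1980 + 4 k$)
$T + t{\left(\left(-1 + \left(4 - -3\right)\right)^{2},86 \right)} = 43010 + \left(1980 + 4 \cdot 86\right) = 43010 + \left(1980 + 344\right) = 43010 + 2324 = 45334$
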